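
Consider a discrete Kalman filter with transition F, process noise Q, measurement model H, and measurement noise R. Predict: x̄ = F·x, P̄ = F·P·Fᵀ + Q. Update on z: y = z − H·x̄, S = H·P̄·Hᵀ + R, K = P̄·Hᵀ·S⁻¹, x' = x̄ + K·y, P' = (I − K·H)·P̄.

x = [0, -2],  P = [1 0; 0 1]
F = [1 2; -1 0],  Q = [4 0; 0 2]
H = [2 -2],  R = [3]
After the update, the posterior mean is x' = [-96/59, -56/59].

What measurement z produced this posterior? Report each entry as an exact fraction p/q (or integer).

x̄ = F·x = [-4, 0]
P̄ = F·P·Fᵀ + Q = [9 -1; -1 3]
S = H·P̄·Hᵀ + R = [59]
K = P̄·Hᵀ·S⁻¹ = [20/59; -8/59]
x' − x̄ = [140/59, -56/59] = K·y
y = (KᵀK)⁻¹·Kᵀ·(x' − x̄) = [7]
z = y + H·x̄ = [7] + [-8] = [-1]

z = [-1]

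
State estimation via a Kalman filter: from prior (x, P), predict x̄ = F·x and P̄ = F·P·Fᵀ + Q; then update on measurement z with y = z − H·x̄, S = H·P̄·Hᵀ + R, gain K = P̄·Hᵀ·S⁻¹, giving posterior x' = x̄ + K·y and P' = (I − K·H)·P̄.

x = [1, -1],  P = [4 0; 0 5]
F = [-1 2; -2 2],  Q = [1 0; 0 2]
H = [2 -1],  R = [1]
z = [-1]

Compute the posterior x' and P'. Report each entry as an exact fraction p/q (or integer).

x̄ = F·x = [-3, -4]
P̄ = F·P·Fᵀ + Q = [25 28; 28 38]
y = z − H·x̄ = [1]
S = H·P̄·Hᵀ + R = [27]
K = P̄·Hᵀ·S⁻¹ = [22/27; 2/3]
x' = x̄ + K·y = [-59/27, -10/3]
P' = (I − K·H)·P̄ = [191/27 40/3; 40/3 26]

x' = [-59/27, -10/3]
P' = [191/27 40/3; 40/3 26]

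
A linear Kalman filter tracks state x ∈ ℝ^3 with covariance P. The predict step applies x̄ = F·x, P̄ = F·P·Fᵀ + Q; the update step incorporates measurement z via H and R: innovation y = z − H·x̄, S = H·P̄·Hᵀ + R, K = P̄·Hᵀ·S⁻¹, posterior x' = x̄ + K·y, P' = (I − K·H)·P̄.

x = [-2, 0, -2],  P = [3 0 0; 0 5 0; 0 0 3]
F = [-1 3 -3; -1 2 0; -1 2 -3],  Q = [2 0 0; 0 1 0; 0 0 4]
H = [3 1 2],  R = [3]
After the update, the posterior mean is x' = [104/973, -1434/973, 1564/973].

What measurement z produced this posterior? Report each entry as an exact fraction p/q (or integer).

x̄ = F·x = [8, 2, 8]
P̄ = F·P·Fᵀ + Q = [77 33 60; 33 24 23; 60 23 54]
S = H·P̄·Hᵀ + R = [1946]
K = P̄·Hᵀ·S⁻¹ = [192/973; 169/1946; 311/1946]
x' − x̄ = [-7680/973, -3380/973, -6220/973] = K·y
y = (KᵀK)⁻¹·Kᵀ·(x' − x̄) = [-40]
z = y + H·x̄ = [-40] + [42] = [2]

z = [2]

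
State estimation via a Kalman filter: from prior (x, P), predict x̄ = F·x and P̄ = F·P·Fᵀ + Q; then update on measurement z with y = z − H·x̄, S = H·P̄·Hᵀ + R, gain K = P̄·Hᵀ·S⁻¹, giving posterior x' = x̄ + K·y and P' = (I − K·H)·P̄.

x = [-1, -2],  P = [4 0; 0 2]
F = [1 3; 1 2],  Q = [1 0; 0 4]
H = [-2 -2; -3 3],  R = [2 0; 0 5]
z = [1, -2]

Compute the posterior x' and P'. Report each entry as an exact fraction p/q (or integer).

x' = [-121/8842, -2457/4421]
P' = [2243/8842 -16/4421; -16/4421 1104/4421]

x̄ = F·x = [-7, -5]
P̄ = F·P·Fᵀ + Q = [23 16; 16 16]
y = z − H·x̄ = [-23, -8]
S = H·P̄·Hᵀ + R = [286 42; 42 68]
K = P̄·Hᵀ·S⁻¹ = [-2211/8842 -1365/8842; -1088/4421 672/4421]
x' = x̄ + K·y = [-121/8842, -2457/4421]
P' = (I − K·H)·P̄ = [2243/8842 -16/4421; -16/4421 1104/4421]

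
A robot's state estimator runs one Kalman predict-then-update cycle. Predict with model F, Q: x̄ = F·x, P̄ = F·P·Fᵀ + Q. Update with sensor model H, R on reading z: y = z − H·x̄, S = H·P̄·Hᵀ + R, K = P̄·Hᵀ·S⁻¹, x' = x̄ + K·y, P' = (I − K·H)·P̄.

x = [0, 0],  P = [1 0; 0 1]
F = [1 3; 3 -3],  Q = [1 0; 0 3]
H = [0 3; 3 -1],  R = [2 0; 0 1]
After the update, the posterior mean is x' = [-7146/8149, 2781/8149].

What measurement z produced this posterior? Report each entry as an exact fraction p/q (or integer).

x̄ = F·x = [0, 0]
P̄ = F·P·Fᵀ + Q = [11 -6; -6 21]
S = H·P̄·Hᵀ + R = [191 -117; -117 157]
K = P̄·Hᵀ·S⁻¹ = [1737/16298 5343/16298; 2664/8149 -39/8149]
x' − x̄ = [-7146/8149, 2781/8149] = K·y
y = (KᵀK)⁻¹·Kᵀ·(x' − x̄) = [1, -3]
z = y + H·x̄ = [1, -3] + [0, 0] = [1, -3]

z = [1, -3]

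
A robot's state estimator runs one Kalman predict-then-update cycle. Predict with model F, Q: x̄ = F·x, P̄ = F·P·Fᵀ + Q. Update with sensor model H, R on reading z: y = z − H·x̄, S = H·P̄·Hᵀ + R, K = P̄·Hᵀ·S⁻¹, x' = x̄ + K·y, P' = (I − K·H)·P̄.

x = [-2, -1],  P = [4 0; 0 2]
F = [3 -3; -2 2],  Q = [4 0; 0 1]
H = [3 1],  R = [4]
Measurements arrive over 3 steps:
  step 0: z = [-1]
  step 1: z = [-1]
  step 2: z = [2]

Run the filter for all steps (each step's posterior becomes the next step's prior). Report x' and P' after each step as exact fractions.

step 0: x̄ = F·x = [-3, 2]
step 0: P̄ = F·P·Fᵀ + Q = [58 -36; -36 25]
step 0: y = z − H·x̄ = [6]
step 0: S = H·P̄·Hᵀ + R = [335]
step 0: K = P̄·Hᵀ·S⁻¹ = [138/335; -83/335]
step 0: x' = x̄ + K·y = [-177/335, 172/335]
step 0: P' = (I − K·H)·P̄ = [386/335 -606/335; -606/335 1486/335]
step 1: x̄ = F·x = [-1047/335, 698/335]
step 1: P̄ = F·P·Fᵀ + Q = [29096/335 -18504/335; -18504/335 12671/335]
step 1: y = z − H·x̄ = [2108/335]
step 1: S = H·P̄·Hᵀ + R = [164851/335]
step 1: K = P̄·Hᵀ·S⁻¹ = [68784/164851; -42841/164851]
step 1: x' = x̄ + K·y = [-82395/164851, 73902/164851]
step 1: P' = (I − K·H)·P̄ = [194824/164851 -309336/164851; -309336/164851 756644/164851]
step 2: x̄ = F·x = [-468891/164851, 312594/164851]
step 2: P̄ = F·P·Fᵀ + Q = [14790664/164851 -9420840/164851; -9420840/164851 6445411/164851]
step 2: y = z − H·x̄ = [1423781/164851]
step 2: S = H·P̄·Hᵀ + R = [83695751/164851]
step 2: K = P̄·Hᵀ·S⁻¹ = [34951152/83695751; -21817109/83695751]
step 2: x' = x̄ + K·y = [63806721/83695751, -29723785/83695751]
step 2: P' = (I − K·H)·P̄ = [99075560/83695751 -157422072/83695751; -157422072/83695751 384997780/83695751]

step 0: x' = [-177/335, 172/335], P' = [386/335 -606/335; -606/335 1486/335]
step 1: x' = [-82395/164851, 73902/164851], P' = [194824/164851 -309336/164851; -309336/164851 756644/164851]
step 2: x' = [63806721/83695751, -29723785/83695751], P' = [99075560/83695751 -157422072/83695751; -157422072/83695751 384997780/83695751]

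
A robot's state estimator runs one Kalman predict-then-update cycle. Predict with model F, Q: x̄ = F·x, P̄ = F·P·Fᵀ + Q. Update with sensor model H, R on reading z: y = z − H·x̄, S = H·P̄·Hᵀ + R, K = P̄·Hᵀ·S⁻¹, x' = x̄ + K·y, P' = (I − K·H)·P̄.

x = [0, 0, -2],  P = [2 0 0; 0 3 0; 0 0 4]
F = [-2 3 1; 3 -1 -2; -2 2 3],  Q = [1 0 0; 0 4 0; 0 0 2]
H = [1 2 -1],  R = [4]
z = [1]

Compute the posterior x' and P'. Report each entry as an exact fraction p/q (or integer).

x' = [6/11, -7/22, -14/11]
P' = [3272/121 -849/121 1686/121; -849/121 897/242 -142/121; 1686/121 -142/121 1610/121]

x̄ = F·x = [-2, 4, -6]
P̄ = F·P·Fᵀ + Q = [40 -29 38; -29 41 -42; 38 -42 58]
y = z − H·x̄ = [-11]
S = H·P̄·Hᵀ + R = [242]
K = P̄·Hᵀ·S⁻¹ = [-28/121; 95/242; -52/121]
x' = x̄ + K·y = [6/11, -7/22, -14/11]
P' = (I − K·H)·P̄ = [3272/121 -849/121 1686/121; -849/121 897/242 -142/121; 1686/121 -142/121 1610/121]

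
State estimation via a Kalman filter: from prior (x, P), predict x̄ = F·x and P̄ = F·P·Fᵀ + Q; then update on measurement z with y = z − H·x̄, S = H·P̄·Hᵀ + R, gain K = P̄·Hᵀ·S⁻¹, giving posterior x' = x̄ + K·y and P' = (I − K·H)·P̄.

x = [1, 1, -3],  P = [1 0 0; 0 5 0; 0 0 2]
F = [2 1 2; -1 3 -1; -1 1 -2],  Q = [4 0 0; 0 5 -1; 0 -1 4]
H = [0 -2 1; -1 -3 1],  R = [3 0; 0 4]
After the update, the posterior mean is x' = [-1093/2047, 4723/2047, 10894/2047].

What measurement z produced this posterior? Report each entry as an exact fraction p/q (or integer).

z = [2, -2]

x̄ = F·x = [-3, 5, 6]
P̄ = F·P·Fᵀ + Q = [21 9 -5; 9 53 19; -5 19 18]
S = H·P̄·Hᵀ + R = [157 264; 264 470]
K = P̄·Hᵀ·S⁻¹ = [1591/2047 -2249/4094; -777/2047 -425/4094; -212/2047 -29/2047]
x' − x̄ = [5048/2047, -5512/2047, -1388/2047] = K·y
y = (KᵀK)⁻¹·Kᵀ·(x' − x̄) = [6, 4]
z = y + H·x̄ = [6, 4] + [-4, -6] = [2, -2]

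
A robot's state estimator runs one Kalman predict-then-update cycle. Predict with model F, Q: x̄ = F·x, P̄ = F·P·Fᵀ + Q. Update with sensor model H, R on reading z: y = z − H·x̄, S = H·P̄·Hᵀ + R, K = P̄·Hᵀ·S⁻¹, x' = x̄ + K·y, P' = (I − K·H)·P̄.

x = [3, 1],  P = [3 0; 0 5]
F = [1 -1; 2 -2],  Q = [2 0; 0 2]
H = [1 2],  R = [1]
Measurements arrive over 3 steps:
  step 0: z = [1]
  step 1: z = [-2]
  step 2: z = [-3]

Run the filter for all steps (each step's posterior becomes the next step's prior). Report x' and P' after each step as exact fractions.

step 0: x' = [44/211, 88/211], P' = [346/211 -152/211; -152/211 118/211]
step 1: x' = [-8568/21521, -17136/21521], P' = [35286/21521 -15512/21521; -15512/21521 12018/21521]
step 2: x' = [-1295478/2194931, -2590956/2194931], P' = [3598826/2194931 -1582072/2194931; -1582072/2194931 1225718/2194931]

step 0: x̄ = F·x = [2, 4]
step 0: P̄ = F·P·Fᵀ + Q = [10 16; 16 34]
step 0: y = z − H·x̄ = [-9]
step 0: S = H·P̄·Hᵀ + R = [211]
step 0: K = P̄·Hᵀ·S⁻¹ = [42/211; 84/211]
step 0: x' = x̄ + K·y = [44/211, 88/211]
step 0: P' = (I − K·H)·P̄ = [346/211 -152/211; -152/211 118/211]
step 1: x̄ = F·x = [-44/211, -88/211]
step 1: P̄ = F·P·Fᵀ + Q = [1190/211 1536/211; 1536/211 3494/211]
step 1: y = z − H·x̄ = [-202/211]
step 1: S = H·P̄·Hᵀ + R = [21521/211]
step 1: K = P̄·Hᵀ·S⁻¹ = [4262/21521; 8524/21521]
step 1: x' = x̄ + K·y = [-8568/21521, -17136/21521]
step 1: P' = (I − K·H)·P̄ = [35286/21521 -15512/21521; -15512/21521 12018/21521]
step 2: x̄ = F·x = [8568/21521, 17136/21521]
step 2: P̄ = F·P·Fᵀ + Q = [121370/21521 156656/21521; 156656/21521 356354/21521]
step 2: y = z − H·x̄ = [-107403/21521]
step 2: S = H·P̄·Hᵀ + R = [2194931/21521]
step 2: K = P̄·Hᵀ·S⁻¹ = [434682/2194931; 869364/2194931]
step 2: x' = x̄ + K·y = [-1295478/2194931, -2590956/2194931]
step 2: P' = (I − K·H)·P̄ = [3598826/2194931 -1582072/2194931; -1582072/2194931 1225718/2194931]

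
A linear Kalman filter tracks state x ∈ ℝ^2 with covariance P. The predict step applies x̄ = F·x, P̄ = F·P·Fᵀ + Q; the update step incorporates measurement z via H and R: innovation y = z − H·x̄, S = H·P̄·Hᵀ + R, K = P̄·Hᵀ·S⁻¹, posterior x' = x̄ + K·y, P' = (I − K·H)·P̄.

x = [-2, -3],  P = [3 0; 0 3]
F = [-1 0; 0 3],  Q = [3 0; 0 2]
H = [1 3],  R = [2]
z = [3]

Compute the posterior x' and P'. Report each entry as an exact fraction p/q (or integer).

x' = [706/269, 15/269]
P' = [1578/269 -522/269; -522/269 232/269]

x̄ = F·x = [2, -9]
P̄ = F·P·Fᵀ + Q = [6 0; 0 29]
y = z − H·x̄ = [28]
S = H·P̄·Hᵀ + R = [269]
K = P̄·Hᵀ·S⁻¹ = [6/269; 87/269]
x' = x̄ + K·y = [706/269, 15/269]
P' = (I − K·H)·P̄ = [1578/269 -522/269; -522/269 232/269]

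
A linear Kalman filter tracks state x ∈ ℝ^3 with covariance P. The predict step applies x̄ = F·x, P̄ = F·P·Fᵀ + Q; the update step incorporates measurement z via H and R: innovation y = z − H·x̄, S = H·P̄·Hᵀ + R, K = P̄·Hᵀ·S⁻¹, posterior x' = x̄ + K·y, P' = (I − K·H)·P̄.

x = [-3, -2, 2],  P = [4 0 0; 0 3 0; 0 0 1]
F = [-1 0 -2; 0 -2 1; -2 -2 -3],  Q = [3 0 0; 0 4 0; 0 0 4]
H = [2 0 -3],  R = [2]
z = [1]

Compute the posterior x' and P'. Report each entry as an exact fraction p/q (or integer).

x̄ = F·x = [-1, 6, 4]
P̄ = F·P·Fᵀ + Q = [11 -2 14; -2 17 9; 14 9 41]
y = z − H·x̄ = [15]
S = H·P̄·Hᵀ + R = [247]
K = P̄·Hᵀ·S⁻¹ = [-20/247; -31/247; -5/13]
x' = x̄ + K·y = [-547/247, 1017/247, -23/13]
P' = (I − K·H)·P̄ = [2317/247 -1114/247 82/13; -1114/247 3238/247 -38/13; 82/13 -38/13 58/13]

x' = [-547/247, 1017/247, -23/13]
P' = [2317/247 -1114/247 82/13; -1114/247 3238/247 -38/13; 82/13 -38/13 58/13]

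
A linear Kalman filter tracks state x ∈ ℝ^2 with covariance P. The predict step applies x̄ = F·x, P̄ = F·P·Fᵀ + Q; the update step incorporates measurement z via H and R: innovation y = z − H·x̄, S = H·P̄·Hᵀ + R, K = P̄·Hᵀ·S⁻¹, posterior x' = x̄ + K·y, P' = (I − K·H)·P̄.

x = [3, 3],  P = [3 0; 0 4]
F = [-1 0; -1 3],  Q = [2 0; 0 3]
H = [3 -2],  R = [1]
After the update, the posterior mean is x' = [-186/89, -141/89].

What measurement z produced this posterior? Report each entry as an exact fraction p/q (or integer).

z = [-3]

x̄ = F·x = [-3, 6]
P̄ = F·P·Fᵀ + Q = [5 3; 3 42]
S = H·P̄·Hᵀ + R = [178]
K = P̄·Hᵀ·S⁻¹ = [9/178; -75/178]
x' − x̄ = [81/89, -675/89] = K·y
y = (KᵀK)⁻¹·Kᵀ·(x' − x̄) = [18]
z = y + H·x̄ = [18] + [-21] = [-3]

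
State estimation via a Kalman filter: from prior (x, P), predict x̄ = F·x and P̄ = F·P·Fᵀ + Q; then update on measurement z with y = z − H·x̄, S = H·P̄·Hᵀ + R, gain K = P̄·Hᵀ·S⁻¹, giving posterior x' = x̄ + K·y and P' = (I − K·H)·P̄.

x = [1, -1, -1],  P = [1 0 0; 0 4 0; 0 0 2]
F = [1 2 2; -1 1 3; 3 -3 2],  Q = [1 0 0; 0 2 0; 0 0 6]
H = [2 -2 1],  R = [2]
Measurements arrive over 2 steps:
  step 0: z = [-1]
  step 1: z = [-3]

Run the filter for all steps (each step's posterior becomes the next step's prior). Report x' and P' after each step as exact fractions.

step 0: x' = [-228/73, -230/73, -59/73], P' = [1897/73 1402/73 -988/73; 1402/73 1600/73 366/73; -988/73 366/73 2786/73]
step 1: x' = [-625177/76385, -592694/76385, -166483/76385], P' = [22573657/76385 24325684/76385 3531828/76385; 24325684/76385 26496228/76385 4289486/76385; 3531828/76385 4289486/76385 1509042/76385]

step 0: x̄ = F·x = [-3, -5, 4]
step 0: P̄ = F·P·Fᵀ + Q = [26 19 -13; 19 25 -3; -13 -3 59]
step 0: y = z − H·x̄ = [-9]
step 0: S = H·P̄·Hᵀ + R = [73]
step 0: K = P̄·Hᵀ·S⁻¹ = [1/73; -15/73; 39/73]
step 0: x' = x̄ + K·y = [-228/73, -230/73, -59/73]
step 0: P' = (I − K·H)·P̄ = [1897/73 1402/73 -988/73; 1402/73 1600/73 366/73; -988/73 366/73 2786/73]
step 1: x̄ = F·x = [-806/73, -179/73, -112/73]
step 1: P̄ = F·P·Fᵀ + Q = [24098/73 18557/73 2805/73; 18557/73 34037/73 5159/73; 2805/73 5159/73 1571/73]
step 1: y = z − H·x̄ = [1147/73]
step 1: S = H·P̄·Hᵀ + R = [76385/73]
step 1: K = P̄·Hᵀ·S⁻¹ = [13887/76385; -25801/76385; -3137/76385]
step 1: x' = x̄ + K·y = [-625177/76385, -592694/76385, -166483/76385]
step 1: P' = (I − K·H)·P̄ = [22573657/76385 24325684/76385 3531828/76385; 24325684/76385 26496228/76385 4289486/76385; 3531828/76385 4289486/76385 1509042/76385]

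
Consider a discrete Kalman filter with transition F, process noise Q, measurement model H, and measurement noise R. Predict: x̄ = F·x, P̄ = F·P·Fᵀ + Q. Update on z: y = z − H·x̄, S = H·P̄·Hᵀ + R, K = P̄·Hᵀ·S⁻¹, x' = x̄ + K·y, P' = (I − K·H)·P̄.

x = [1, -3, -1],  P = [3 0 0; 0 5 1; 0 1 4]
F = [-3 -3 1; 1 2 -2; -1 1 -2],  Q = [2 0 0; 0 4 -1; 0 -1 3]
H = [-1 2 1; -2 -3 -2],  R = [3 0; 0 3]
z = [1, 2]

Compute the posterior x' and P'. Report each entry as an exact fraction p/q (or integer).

x̄ = F·x = [5, -3, -2]
P̄ = F·P·Fᵀ + Q = [72 -39 -7; -39 35 16; -7 16 23]
y = z − H·x̄ = [14, -1]
S = H·P̄·Hᵀ + R = [472 -185; -185 366]
K = P̄·Hᵀ·S⁻¹ = [-59867/138527 -35181/138527; 34835/138527 -4723/138527; 7892/138527 -26290/138527]
x' = x̄ + K·y = [-110322/138527, 76832/138527, -140276/138527]
P' = (I − K·H)·P̄ = [117472/138527 5143/138527 -72415/138527; 5143/138527 215413/138527 -321178/138527; -72415/138527 -321178/138527 593617/138527]

x' = [-110322/138527, 76832/138527, -140276/138527]
P' = [117472/138527 5143/138527 -72415/138527; 5143/138527 215413/138527 -321178/138527; -72415/138527 -321178/138527 593617/138527]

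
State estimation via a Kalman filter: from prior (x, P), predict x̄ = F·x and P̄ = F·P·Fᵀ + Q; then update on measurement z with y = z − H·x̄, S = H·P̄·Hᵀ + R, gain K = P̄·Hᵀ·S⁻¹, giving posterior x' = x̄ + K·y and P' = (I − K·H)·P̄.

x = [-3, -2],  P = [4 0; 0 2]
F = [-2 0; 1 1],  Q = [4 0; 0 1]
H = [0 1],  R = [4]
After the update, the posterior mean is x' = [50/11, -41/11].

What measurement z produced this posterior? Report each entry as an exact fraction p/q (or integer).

z = [-3]

x̄ = F·x = [6, -5]
P̄ = F·P·Fᵀ + Q = [20 -8; -8 7]
S = H·P̄·Hᵀ + R = [11]
K = P̄·Hᵀ·S⁻¹ = [-8/11; 7/11]
x' − x̄ = [-16/11, 14/11] = K·y
y = (KᵀK)⁻¹·Kᵀ·(x' − x̄) = [2]
z = y + H·x̄ = [2] + [-5] = [-3]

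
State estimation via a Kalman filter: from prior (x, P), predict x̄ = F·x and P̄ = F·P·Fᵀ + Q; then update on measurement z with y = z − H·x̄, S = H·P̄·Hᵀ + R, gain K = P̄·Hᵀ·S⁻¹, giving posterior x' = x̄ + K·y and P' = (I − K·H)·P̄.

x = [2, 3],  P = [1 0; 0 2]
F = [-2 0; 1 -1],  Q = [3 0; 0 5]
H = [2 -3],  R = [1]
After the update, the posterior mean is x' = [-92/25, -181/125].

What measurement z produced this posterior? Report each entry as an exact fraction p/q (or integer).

x̄ = F·x = [-4, -1]
P̄ = F·P·Fᵀ + Q = [7 -2; -2 8]
S = H·P̄·Hᵀ + R = [125]
K = P̄·Hᵀ·S⁻¹ = [4/25; -28/125]
x' − x̄ = [8/25, -56/125] = K·y
y = (KᵀK)⁻¹·Kᵀ·(x' − x̄) = [2]
z = y + H·x̄ = [2] + [-5] = [-3]

z = [-3]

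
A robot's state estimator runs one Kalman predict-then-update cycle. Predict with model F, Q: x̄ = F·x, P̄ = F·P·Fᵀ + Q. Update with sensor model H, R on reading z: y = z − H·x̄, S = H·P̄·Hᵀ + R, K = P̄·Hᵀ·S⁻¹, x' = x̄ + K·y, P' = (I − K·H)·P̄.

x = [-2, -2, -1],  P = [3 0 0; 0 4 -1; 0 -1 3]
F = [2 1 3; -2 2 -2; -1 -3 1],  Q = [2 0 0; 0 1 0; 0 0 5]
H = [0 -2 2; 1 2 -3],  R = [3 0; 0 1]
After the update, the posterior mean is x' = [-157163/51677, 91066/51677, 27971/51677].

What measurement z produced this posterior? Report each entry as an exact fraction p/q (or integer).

x̄ = F·x = [-9, 2, 7]
P̄ = F·P·Fᵀ + Q = [39 -26 -1; -26 49 -32; -1 -32 53]
S = H·P̄·Hᵀ + R = [667 -784; -784 999]
K = P̄·Hᵀ·S⁻¹ = [42110/51677 32530/51677; -30126/51677 -14952/51677; -5786/51677 -16128/51677]
x' − x̄ = [307930/51677, -12288/51677, -333768/51677] = K·y
y = (KᵀK)⁻¹·Kᵀ·(x' − x̄) = [-12, 25]
z = y + H·x̄ = [-12, 25] + [10, -26] = [-2, -1]

z = [-2, -1]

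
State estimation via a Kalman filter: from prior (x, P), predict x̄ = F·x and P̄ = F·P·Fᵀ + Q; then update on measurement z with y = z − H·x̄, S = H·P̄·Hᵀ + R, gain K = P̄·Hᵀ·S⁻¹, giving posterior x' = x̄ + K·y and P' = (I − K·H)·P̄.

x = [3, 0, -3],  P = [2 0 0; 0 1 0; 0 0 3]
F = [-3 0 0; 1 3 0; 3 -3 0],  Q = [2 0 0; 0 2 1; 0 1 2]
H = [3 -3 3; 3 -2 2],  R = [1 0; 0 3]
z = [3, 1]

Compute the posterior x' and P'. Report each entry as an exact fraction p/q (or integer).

x' = [-17757/8341, 2547/8341, 29225/8341]
P' = [24116/8341 -1878/8341 -27522/8341; -1878/8341 19378/8341 20989/8341; -27522/8341 20989/8341 50674/8341]

x̄ = F·x = [-9, 3, 9]
P̄ = F·P·Fᵀ + Q = [20 -6 -18; -6 13 -2; -18 -2 29]
y = z − H·x̄ = [12, 16]
S = H·P̄·Hᵀ + R = [379 276; 276 223]
K = P̄·Hᵀ·S⁻¹ = [-4584/8341 7020/8341; -801/8341 -804/8341; 6489/8341 -7732/8341]
x' = x̄ + K·y = [-17757/8341, 2547/8341, 29225/8341]
P' = (I − K·H)·P̄ = [24116/8341 -1878/8341 -27522/8341; -1878/8341 19378/8341 20989/8341; -27522/8341 20989/8341 50674/8341]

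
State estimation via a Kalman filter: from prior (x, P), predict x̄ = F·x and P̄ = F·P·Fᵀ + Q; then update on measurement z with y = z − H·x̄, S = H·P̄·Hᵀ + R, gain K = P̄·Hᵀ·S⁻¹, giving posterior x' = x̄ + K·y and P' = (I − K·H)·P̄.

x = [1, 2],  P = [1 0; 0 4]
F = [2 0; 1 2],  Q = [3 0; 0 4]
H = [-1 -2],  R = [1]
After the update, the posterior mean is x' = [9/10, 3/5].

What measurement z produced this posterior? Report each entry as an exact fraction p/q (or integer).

z = [-2]

x̄ = F·x = [2, 5]
P̄ = F·P·Fᵀ + Q = [7 2; 2 21]
S = H·P̄·Hᵀ + R = [100]
K = P̄·Hᵀ·S⁻¹ = [-11/100; -11/25]
x' − x̄ = [-11/10, -22/5] = K·y
y = (KᵀK)⁻¹·Kᵀ·(x' − x̄) = [10]
z = y + H·x̄ = [10] + [-12] = [-2]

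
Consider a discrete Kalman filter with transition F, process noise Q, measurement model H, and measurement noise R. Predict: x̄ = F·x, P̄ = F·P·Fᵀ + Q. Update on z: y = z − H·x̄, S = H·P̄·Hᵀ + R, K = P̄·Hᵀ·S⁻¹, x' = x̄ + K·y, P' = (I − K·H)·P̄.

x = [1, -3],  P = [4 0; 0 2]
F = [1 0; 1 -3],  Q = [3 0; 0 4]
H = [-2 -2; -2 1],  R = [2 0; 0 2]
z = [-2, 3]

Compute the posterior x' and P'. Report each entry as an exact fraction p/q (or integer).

x̄ = F·x = [1, 10]
P̄ = F·P·Fᵀ + Q = [7 4; 4 26]
y = z − H·x̄ = [20, -5]
S = H·P̄·Hᵀ + R = [166 -16; -16 40]
K = P̄·Hᵀ·S⁻¹ = [-65/399 -503/1596; -44/133 169/532]
x' = x̄ + K·y = [-363/532, 955/532]
P' = (I − K·H)·P̄ = [211/798 -27/266; -27/266 115/266]

x' = [-363/532, 955/532]
P' = [211/798 -27/266; -27/266 115/266]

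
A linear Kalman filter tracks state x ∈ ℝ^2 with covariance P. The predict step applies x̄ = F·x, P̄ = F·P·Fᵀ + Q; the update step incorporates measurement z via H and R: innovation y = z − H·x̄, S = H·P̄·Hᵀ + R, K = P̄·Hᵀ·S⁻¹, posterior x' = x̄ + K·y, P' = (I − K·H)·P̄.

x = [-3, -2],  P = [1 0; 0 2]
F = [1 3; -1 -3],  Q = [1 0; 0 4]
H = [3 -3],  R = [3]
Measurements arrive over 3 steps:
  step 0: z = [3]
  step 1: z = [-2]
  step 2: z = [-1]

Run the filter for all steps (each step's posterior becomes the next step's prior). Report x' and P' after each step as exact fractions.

step 0: x̄ = F·x = [-9, 9]
step 0: P̄ = F·P·Fᵀ + Q = [20 -19; -19 23]
step 0: y = z − H·x̄ = [57]
step 0: S = H·P̄·Hᵀ + R = [732]
step 0: K = P̄·Hᵀ·S⁻¹ = [39/244; -21/122]
step 0: x' = x̄ + K·y = [27/244, -99/122]
step 0: P' = (I − K·H)·P̄ = [317/244 139/122; 139/122 80/61]
step 1: x̄ = F·x = [-567/244, 567/244]
step 1: P̄ = F·P·Fᵀ + Q = [5109/244 -4865/244; -4865/244 5841/244]
step 1: y = z − H·x̄ = [1457/122]
step 1: S = H·P̄·Hᵀ + R = [46713/61]
step 1: K = P̄·Hᵀ·S⁻¹ = [4987/31142; -5353/31142]
step 1: x' = x̄ + K·y = [-12809/31142, 4219/15571]
step 1: P' = (I − K·H)·P̄ = [20253/15571 35519/31142; 35519/31142 20436/15571]
step 2: x̄ = F·x = [12505/31142, -12505/31142]
step 2: P̄ = F·P·Fᵀ + Q = [326305/15571 -310734/15571; -310734/15571 373018/15571]
step 2: y = z − H·x̄ = [-53086/15571]
step 2: S = H·P̄·Hᵀ + R = [11933832/15571]
step 2: K = P̄·Hᵀ·S⁻¹ = [637039/3977944; -85469/497243]
step 2: x' = x̄ + K·y = [-287257/1988972, 183443/994486]
step 2: P' = (I − K·H)·P̄ = [5174167/3977944 567141/497243; 567141/497243 652610/497243]

step 0: x' = [27/244, -99/122], P' = [317/244 139/122; 139/122 80/61]
step 1: x' = [-12809/31142, 4219/15571], P' = [20253/15571 35519/31142; 35519/31142 20436/15571]
step 2: x' = [-287257/1988972, 183443/994486], P' = [5174167/3977944 567141/497243; 567141/497243 652610/497243]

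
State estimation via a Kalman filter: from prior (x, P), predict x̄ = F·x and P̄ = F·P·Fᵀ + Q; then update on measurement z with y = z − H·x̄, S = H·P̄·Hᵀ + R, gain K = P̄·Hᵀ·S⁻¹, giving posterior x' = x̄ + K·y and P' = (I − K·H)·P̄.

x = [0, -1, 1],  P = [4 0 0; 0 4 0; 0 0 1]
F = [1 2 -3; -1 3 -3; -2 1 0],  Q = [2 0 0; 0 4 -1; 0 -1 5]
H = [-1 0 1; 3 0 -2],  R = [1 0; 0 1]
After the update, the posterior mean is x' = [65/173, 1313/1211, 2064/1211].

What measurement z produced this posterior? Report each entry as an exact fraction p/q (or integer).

z = [2, -2]

x̄ = F·x = [-5, -6, -1]
P̄ = F·P·Fᵀ + Q = [31 29 0; 29 53 19; 0 19 25]
S = H·P̄·Hᵀ + R = [57 -143; -143 380]
K = P̄·Hᵀ·S⁻¹ = [217/173 124/173; 3207/1211 1363/1211; 2350/1211 725/1211]
x' − x̄ = [930/173, 8579/1211, 3275/1211] = K·y
y = (KᵀK)⁻¹·Kᵀ·(x' − x̄) = [-2, 11]
z = y + H·x̄ = [-2, 11] + [4, -13] = [2, -2]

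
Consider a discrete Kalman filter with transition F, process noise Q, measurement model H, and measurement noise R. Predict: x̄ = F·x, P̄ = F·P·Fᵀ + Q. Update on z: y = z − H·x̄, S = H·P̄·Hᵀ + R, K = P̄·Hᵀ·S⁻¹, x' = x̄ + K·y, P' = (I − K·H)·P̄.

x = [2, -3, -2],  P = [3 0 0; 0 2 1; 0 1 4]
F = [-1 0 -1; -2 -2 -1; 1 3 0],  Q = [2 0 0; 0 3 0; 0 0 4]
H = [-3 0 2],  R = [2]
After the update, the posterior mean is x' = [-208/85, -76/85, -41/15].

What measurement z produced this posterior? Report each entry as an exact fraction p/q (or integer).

x̄ = F·x = [0, 4, -7]
P̄ = F·P·Fᵀ + Q = [9 12 -6; 12 31 -21; -6 -21 25]
S = H·P̄·Hᵀ + R = [255]
K = P̄·Hᵀ·S⁻¹ = [-13/85; -26/85; 4/15]
x' − x̄ = [-208/85, -416/85, 64/15] = K·y
y = (KᵀK)⁻¹·Kᵀ·(x' − x̄) = [16]
z = y + H·x̄ = [16] + [-14] = [2]

z = [2]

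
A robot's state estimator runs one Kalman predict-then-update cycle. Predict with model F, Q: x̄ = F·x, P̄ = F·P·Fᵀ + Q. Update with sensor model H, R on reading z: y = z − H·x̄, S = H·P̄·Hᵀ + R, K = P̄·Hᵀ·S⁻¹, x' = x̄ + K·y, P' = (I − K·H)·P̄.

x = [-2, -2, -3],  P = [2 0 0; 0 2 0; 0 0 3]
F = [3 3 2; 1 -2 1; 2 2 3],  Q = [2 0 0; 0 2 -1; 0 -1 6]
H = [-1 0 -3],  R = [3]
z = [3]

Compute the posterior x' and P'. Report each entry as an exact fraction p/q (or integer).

x' = [-906/373, 23/373, -104/373]
P' = [3162/373 -1056/373 -966/373; -1056/373 5523/373 358/373; -966/373 358/373 833/746]

x̄ = F·x = [-18, -1, -17]
P̄ = F·P·Fᵀ + Q = [50 0 42; 0 15 4; 42 4 49]
y = z − H·x̄ = [-66]
S = H·P̄·Hᵀ + R = [746]
K = P̄·Hᵀ·S⁻¹ = [-88/373; -6/373; -189/746]
x' = x̄ + K·y = [-906/373, 23/373, -104/373]
P' = (I − K·H)·P̄ = [3162/373 -1056/373 -966/373; -1056/373 5523/373 358/373; -966/373 358/373 833/746]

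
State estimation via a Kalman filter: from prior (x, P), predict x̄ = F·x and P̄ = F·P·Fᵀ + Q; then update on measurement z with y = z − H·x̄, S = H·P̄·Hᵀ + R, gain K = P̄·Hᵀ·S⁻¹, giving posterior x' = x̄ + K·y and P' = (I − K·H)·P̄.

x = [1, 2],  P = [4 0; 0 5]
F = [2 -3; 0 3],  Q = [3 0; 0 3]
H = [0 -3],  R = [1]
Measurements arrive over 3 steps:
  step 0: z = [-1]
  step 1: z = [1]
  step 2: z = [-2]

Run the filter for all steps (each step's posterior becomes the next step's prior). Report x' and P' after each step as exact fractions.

step 0: x' = [563/433, 150/433], P' = [9487/433 -45/433; -45/433 48/433]
step 1: x' = [16835/8006, -4743/16012], P' = [369256/4003 -351/8006; -351/8006 1731/16012]
step 2: x' = [2721170/588547, 367461/588547], P' = [219589393/588547 -19791/588547; -19791/588547 63615/588547]

step 0: x̄ = F·x = [-4, 6]
step 0: P̄ = F·P·Fᵀ + Q = [64 -45; -45 48]
step 0: y = z − H·x̄ = [17]
step 0: S = H·P̄·Hᵀ + R = [433]
step 0: K = P̄·Hᵀ·S⁻¹ = [135/433; -144/433]
step 0: x' = x̄ + K·y = [563/433, 150/433]
step 0: P' = (I − K·H)·P̄ = [9487/433 -45/433; -45/433 48/433]
step 1: x̄ = F·x = [676/433, 450/433]
step 1: P̄ = F·P·Fᵀ + Q = [40219/433 -702/433; -702/433 1731/433]
step 1: y = z − H·x̄ = [1783/433]
step 1: S = H·P̄·Hᵀ + R = [16012/433]
step 1: K = P̄·Hᵀ·S⁻¹ = [1053/8006; -5193/16012]
step 1: x' = x̄ + K·y = [16835/8006, -4743/16012]
step 1: P' = (I − K·H)·P̄ = [369256/4003 -351/8006; -351/8006 1731/16012]
step 2: x̄ = F·x = [81569/16012, -14229/16012]
step 2: P̄ = F·P·Fᵀ + Q = [5980135/16012 -19791/16012; -19791/16012 63615/16012]
step 2: y = z − H·x̄ = [-74711/16012]
step 2: S = H·P̄·Hᵀ + R = [588547/16012]
step 2: K = P̄·Hᵀ·S⁻¹ = [59373/588547; -190845/588547]
step 2: x' = x̄ + K·y = [2721170/588547, 367461/588547]
step 2: P' = (I − K·H)·P̄ = [219589393/588547 -19791/588547; -19791/588547 63615/588547]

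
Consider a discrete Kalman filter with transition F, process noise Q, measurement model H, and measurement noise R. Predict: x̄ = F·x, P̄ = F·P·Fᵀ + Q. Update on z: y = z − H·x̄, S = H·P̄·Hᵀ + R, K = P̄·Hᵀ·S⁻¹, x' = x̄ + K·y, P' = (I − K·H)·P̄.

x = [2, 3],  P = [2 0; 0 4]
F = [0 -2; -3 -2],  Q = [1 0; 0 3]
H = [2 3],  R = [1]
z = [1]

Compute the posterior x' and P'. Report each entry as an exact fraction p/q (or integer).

x̄ = F·x = [-6, -12]
P̄ = F·P·Fᵀ + Q = [17 16; 16 37]
y = z − H·x̄ = [49]
S = H·P̄·Hᵀ + R = [594]
K = P̄·Hᵀ·S⁻¹ = [41/297; 13/54]
x' = x̄ + K·y = [227/297, -11/54]
P' = (I − K·H)·P̄ = [1687/297 -101/27; -101/27 139/54]

x' = [227/297, -11/54]
P' = [1687/297 -101/27; -101/27 139/54]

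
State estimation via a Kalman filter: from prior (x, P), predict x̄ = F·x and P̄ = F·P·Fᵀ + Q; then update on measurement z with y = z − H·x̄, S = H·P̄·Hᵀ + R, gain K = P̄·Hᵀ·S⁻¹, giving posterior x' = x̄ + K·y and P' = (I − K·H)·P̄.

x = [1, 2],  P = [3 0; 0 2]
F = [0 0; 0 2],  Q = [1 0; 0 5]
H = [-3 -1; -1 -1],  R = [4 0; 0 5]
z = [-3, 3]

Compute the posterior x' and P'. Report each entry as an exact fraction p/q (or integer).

x' = [113/238, 3/238]
P' = [137/238 -247/238; -247/238 897/238]

x̄ = F·x = [0, 4]
P̄ = F·P·Fᵀ + Q = [1 0; 0 13]
y = z − H·x̄ = [1, 7]
S = H·P̄·Hᵀ + R = [26 16; 16 19]
K = P̄·Hᵀ·S⁻¹ = [-41/238 11/119; -39/238 -65/119]
x' = x̄ + K·y = [113/238, 3/238]
P' = (I − K·H)·P̄ = [137/238 -247/238; -247/238 897/238]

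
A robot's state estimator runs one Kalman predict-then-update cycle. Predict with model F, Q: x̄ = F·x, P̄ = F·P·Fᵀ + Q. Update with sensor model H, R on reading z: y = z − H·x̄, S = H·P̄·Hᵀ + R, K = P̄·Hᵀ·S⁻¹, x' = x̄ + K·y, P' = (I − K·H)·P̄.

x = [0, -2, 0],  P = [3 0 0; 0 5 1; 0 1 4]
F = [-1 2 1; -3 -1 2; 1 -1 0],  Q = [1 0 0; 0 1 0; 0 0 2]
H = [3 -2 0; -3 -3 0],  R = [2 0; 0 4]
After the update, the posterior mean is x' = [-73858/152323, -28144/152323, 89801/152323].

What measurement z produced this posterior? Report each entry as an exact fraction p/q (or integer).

x̄ = F·x = [-4, 2, 2]
P̄ = F·P·Fᵀ + Q = [32 10 -14; 10 45 -6; -14 -6 10]
S = H·P̄·Hᵀ + R = [350 -48; -48 877]
K = P̄·Hᵀ·S⁻¹ = [30302/152323 -20226/152323; -30270/152323 -30315/152323; -11715/152323 9780/152323]
x' − x̄ = [535434/152323, -332790/152323, -214845/152323] = K·y
y = (KᵀK)⁻¹·Kᵀ·(x' − x̄) = [15, -4]
z = y + H·x̄ = [15, -4] + [-16, 6] = [-1, 2]

z = [-1, 2]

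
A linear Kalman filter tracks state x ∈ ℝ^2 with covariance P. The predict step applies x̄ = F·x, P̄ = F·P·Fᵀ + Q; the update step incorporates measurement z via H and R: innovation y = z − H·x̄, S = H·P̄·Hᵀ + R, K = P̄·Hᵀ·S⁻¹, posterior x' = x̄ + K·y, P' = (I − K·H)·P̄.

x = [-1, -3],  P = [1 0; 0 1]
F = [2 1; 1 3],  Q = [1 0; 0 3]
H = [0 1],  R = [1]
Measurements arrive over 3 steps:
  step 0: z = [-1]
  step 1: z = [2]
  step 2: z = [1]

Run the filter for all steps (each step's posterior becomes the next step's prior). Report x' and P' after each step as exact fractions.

step 0: x̄ = F·x = [-5, -10]
step 0: P̄ = F·P·Fᵀ + Q = [6 5; 5 13]
step 0: y = z − H·x̄ = [9]
step 0: S = H·P̄·Hᵀ + R = [14]
step 0: K = P̄·Hᵀ·S⁻¹ = [5/14; 13/14]
step 0: x' = x̄ + K·y = [-25/14, -23/14]
step 0: P' = (I − K·H)·P̄ = [59/14 5/14; 5/14 13/14]
step 1: x̄ = F·x = [-73/14, -47/7]
step 1: P̄ = F·P·Fᵀ + Q = [283/14 96/7; 96/7 124/7]
step 1: y = z − H·x̄ = [61/7]
step 1: S = H·P̄·Hᵀ + R = [131/7]
step 1: K = P̄·Hᵀ·S⁻¹ = [96/131; 124/131]
step 1: x' = x̄ + K·y = [307/262, 201/131]
step 1: P' = (I − K·H)·P̄ = [2663/262 96/131; 96/131 124/131]
step 2: x̄ = F·x = [508/131, 1513/262]
step 2: P̄ = F·P·Fᵀ + Q = [5965/131 3707/131; 3707/131 6833/262]
step 2: y = z − H·x̄ = [-1251/262]
step 2: S = H·P̄·Hᵀ + R = [7095/262]
step 2: K = P̄·Hᵀ·S⁻¹ = [674/645; 6833/7095]
step 2: x' = x̄ + K·y = [-239/215, 2782/2365]
step 2: P' = (I − K·H)·P̄ = [10297/645 674/645; 674/645 6833/7095]

step 0: x' = [-25/14, -23/14], P' = [59/14 5/14; 5/14 13/14]
step 1: x' = [307/262, 201/131], P' = [2663/262 96/131; 96/131 124/131]
step 2: x' = [-239/215, 2782/2365], P' = [10297/645 674/645; 674/645 6833/7095]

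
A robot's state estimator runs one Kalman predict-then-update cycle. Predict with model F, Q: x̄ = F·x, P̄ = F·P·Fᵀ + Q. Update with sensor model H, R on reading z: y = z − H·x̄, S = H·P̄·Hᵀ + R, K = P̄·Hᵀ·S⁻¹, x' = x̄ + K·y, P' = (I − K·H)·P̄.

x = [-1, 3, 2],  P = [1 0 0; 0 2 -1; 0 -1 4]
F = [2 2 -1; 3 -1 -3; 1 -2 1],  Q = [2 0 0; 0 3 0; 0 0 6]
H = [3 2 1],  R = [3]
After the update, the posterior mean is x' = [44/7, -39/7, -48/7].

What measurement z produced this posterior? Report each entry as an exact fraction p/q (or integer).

z = [1]

x̄ = F·x = [2, -12, -5]
P̄ = F·P·Fᵀ + Q = [22 19 -14; 19 44 -10; -14 -10 23]
S = H·P̄·Hᵀ + R = [504]
K = P̄·Hᵀ·S⁻¹ = [5/28; 15/56; -13/168]
x' − x̄ = [30/7, 45/7, -13/7] = K·y
y = (KᵀK)⁻¹·Kᵀ·(x' − x̄) = [24]
z = y + H·x̄ = [24] + [-23] = [1]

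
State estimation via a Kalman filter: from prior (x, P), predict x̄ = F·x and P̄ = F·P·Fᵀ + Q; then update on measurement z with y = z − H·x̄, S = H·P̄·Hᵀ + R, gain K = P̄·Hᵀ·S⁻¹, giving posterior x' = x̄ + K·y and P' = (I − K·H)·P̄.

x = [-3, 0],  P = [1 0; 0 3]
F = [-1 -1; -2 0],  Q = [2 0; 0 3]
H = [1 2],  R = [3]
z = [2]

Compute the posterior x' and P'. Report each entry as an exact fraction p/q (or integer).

x̄ = F·x = [3, 6]
P̄ = F·P·Fᵀ + Q = [6 2; 2 7]
y = z − H·x̄ = [-13]
S = H·P̄·Hᵀ + R = [45]
K = P̄·Hᵀ·S⁻¹ = [2/9; 16/45]
x' = x̄ + K·y = [1/9, 62/45]
P' = (I − K·H)·P̄ = [34/9 -14/9; -14/9 59/45]

x' = [1/9, 62/45]
P' = [34/9 -14/9; -14/9 59/45]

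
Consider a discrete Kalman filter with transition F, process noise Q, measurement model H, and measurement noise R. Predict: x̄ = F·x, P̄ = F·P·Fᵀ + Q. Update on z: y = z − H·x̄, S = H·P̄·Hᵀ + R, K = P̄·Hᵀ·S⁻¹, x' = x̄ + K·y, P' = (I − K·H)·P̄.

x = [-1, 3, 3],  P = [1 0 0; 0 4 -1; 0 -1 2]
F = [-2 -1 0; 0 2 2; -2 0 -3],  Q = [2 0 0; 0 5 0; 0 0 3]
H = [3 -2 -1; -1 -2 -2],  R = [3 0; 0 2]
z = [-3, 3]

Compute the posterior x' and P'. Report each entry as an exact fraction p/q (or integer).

x̄ = F·x = [-1, 12, -7]
P̄ = F·P·Fᵀ + Q = [10 -6 1; -6 21 -6; 1 -6 25]
y = z − H·x̄ = [17, 12]
S = H·P̄·Hᵀ + R = [244 87; 87 128]
K = P̄·Hᵀ·S⁻¹ = [5248/23663 -3567/23663; -4824/23663 -1158/23663; 2113/23663 -8646/23663]
x' = x̄ + K·y = [22749/23663, 188052/23663, -233472/23663]
P' = (I − K·H)·P̄ = [21462/23663 55806/23663 -62970/23663; 55806/23663 208635/23663 -235380/23663; -62970/23663 -235380/23663 275511/23663]

x' = [22749/23663, 188052/23663, -233472/23663]
P' = [21462/23663 55806/23663 -62970/23663; 55806/23663 208635/23663 -235380/23663; -62970/23663 -235380/23663 275511/23663]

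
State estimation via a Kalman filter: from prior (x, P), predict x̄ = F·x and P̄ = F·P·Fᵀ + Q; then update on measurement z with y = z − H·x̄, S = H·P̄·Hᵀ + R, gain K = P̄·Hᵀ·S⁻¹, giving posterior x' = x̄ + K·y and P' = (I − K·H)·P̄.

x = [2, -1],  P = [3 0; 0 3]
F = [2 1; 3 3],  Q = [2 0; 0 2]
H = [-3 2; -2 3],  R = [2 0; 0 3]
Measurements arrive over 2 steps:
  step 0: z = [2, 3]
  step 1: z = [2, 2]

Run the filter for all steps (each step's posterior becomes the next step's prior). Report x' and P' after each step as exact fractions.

step 0: x̄ = F·x = [3, 3]
step 0: P̄ = F·P·Fᵀ + Q = [17 27; 27 56]
step 0: y = z − H·x̄ = [5, 0]
step 0: S = H·P̄·Hᵀ + R = [55 87; 87 251]
step 0: K = P̄·Hᵀ·S⁻¹ = [-834/1559 581/1559; -2137/6236 3573/6236]
step 0: x' = x̄ + K·y = [507/1559, 8023/6236]
step 0: P' = (I − K·H)·P̄ = [1698/1559 1713/1559; 1713/1559 8141/6236]
step 1: x̄ = F·x = [12079/6236, 30153/6236]
step 1: P̄ = F·P·Fᵀ + Q = [75189/6236 126843/6236; 126843/6236 270205/6236]
step 1: y = z − H·x̄ = [-11597/6236, -53829/6236]
step 1: S = H·P̄·Hᵀ + R = [247877/6236 423405/6236; 423405/6236 1229193/6236]
step 1: K = P̄·Hᵀ·S⁻¹ = [-1120437/2234639 2413054/6703917; -699913/2234639 1253572/2234639]
step 1: x' = x̄ + K·y = [-531032/2234639, 1285990/2234639]
step 1: P' = (I − K·H)·P̄ = [2309746/2234639 2344182/2234639; 2344182/2234639 2816360/2234639]

step 0: x' = [507/1559, 8023/6236], P' = [1698/1559 1713/1559; 1713/1559 8141/6236]
step 1: x' = [-531032/2234639, 1285990/2234639], P' = [2309746/2234639 2344182/2234639; 2344182/2234639 2816360/2234639]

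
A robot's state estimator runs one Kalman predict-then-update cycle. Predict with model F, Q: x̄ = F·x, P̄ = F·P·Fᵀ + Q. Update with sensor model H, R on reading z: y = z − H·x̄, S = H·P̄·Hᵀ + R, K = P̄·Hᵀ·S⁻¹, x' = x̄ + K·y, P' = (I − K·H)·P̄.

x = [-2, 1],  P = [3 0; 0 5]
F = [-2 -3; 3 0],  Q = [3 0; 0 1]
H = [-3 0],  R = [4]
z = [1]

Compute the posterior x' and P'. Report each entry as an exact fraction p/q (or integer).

x̄ = F·x = [1, -6]
P̄ = F·P·Fᵀ + Q = [60 -18; -18 28]
y = z − H·x̄ = [4]
S = H·P̄·Hᵀ + R = [544]
K = P̄·Hᵀ·S⁻¹ = [-45/136; 27/272]
x' = x̄ + K·y = [-11/34, -381/68]
P' = (I − K·H)·P̄ = [15/34 -9/68; -9/68 3079/136]

x' = [-11/34, -381/68]
P' = [15/34 -9/68; -9/68 3079/136]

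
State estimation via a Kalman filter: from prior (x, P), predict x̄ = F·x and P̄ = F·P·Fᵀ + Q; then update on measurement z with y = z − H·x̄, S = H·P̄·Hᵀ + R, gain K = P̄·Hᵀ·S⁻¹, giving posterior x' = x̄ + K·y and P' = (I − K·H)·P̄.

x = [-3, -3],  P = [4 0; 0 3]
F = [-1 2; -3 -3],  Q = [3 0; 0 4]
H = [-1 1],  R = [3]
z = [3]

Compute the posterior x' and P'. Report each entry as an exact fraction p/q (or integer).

x̄ = F·x = [-3, 18]
P̄ = F·P·Fᵀ + Q = [19 -6; -6 67]
y = z − H·x̄ = [-18]
S = H·P̄·Hᵀ + R = [101]
K = P̄·Hᵀ·S⁻¹ = [-25/101; 73/101]
x' = x̄ + K·y = [147/101, 504/101]
P' = (I − K·H)·P̄ = [1294/101 1219/101; 1219/101 1438/101]

x' = [147/101, 504/101]
P' = [1294/101 1219/101; 1219/101 1438/101]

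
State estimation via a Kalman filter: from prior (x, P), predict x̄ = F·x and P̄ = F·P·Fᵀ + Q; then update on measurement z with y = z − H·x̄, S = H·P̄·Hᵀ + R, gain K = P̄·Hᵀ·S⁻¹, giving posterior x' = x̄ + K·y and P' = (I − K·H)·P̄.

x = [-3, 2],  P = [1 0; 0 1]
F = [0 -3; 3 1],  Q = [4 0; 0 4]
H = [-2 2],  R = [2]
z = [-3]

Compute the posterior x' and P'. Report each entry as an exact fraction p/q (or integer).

x' = [-386/67, -486/67]
P' = [359/67 343/67; 343/67 360/67]

x̄ = F·x = [-6, -7]
P̄ = F·P·Fᵀ + Q = [13 -3; -3 14]
y = z − H·x̄ = [-1]
S = H·P̄·Hᵀ + R = [134]
K = P̄·Hᵀ·S⁻¹ = [-16/67; 17/67]
x' = x̄ + K·y = [-386/67, -486/67]
P' = (I − K·H)·P̄ = [359/67 343/67; 343/67 360/67]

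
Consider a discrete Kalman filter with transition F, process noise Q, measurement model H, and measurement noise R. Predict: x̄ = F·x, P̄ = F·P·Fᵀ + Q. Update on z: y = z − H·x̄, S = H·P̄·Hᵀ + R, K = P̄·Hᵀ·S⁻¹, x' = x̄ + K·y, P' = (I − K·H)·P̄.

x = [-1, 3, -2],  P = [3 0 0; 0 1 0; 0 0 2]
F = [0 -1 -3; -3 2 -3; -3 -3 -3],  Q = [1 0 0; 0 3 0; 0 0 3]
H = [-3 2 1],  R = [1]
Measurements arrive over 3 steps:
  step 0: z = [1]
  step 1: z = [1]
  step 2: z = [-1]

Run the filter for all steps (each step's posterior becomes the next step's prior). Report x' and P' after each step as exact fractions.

step 0: x' = [248/71, 590/71, -360/71], P' = [5631/284 5209/284 1617/71; 5209/284 5743/284 1059/71; 1617/71 1059/71 2751/71]
step 1: x' = [374901/60017, 1236741/60017, -1288686/60017], P' = [6777187/180051 7789483/180051 1633152/60017; 7789483/180051 13517443/180051 -1166406/60017; 1633152/60017 -1166406/60017 7327572/60017]
step 2: x' = [1994143367/104444867, 5908333691/104444867, -5936232840/104444867], P' = [10524988960/104444867 21626576780/104444867 -11583301005/104444867; 21626576780/104444867 105249854101/208889734 -80507452185/208889734; -11583301005/104444867 -80507452185/208889734 91827531399/208889734]

step 0: x̄ = F·x = [3, 15, 0]
step 0: P̄ = F·P·Fᵀ + Q = [20 16 21; 16 52 39; 21 39 57]
step 0: y = z − H·x̄ = [-20]
step 0: S = H·P̄·Hᵀ + R = [284]
step 0: K = P̄·Hᵀ·S⁻¹ = [-7/284; 95/284; 18/71]
step 0: x' = x̄ + K·y = [248/71, 590/71, -360/71]
step 0: P' = (I − K·H)·P̄ = [5631/284 5209/284 1617/71; 5209/284 5743/284 1059/71; 1617/71 1059/71 2751/71]
step 1: x̄ = F·x = [490/71, 1516/71, -1434/71]
step 1: P̄ = F·P·Fᵀ + Q = [130479/284 148681/284 60234/71; 148681/284 176623/284 65004/71; 60234/71 65004/71 122172/71]
step 1: y = z − H·x̄ = [-57/71]
step 1: S = H·P̄·Hᵀ + R = [180051/284]
step 1: K = P̄·Hᵀ·S⁻¹ = [146861/180051; 167219/180051; 95304/60017]
step 1: x' = x̄ + K·y = [374901/60017, 1236741/60017, -1288686/60017]
step 1: P' = (I − K·H)·P̄ = [6777187/180051 7789483/180051 1633152/60017; 7789483/180051 13517443/180051 -1166406/60017; 1633152/60017 -1166406/60017 7327572/60017]
step 2: x̄ = F·x = [2629317/60017, 5214837/60017, -968868/60017]
step 2: P̄ = F·P·Fᵀ + Q = [190546630/180051 248770765/180051 87956570/60017; 248770765/180051 350156080/180051 92931824/60017; 87956570/60017 92931824/60017 182150415/60017]
step 2: y = z − H·x̄ = [-1632872/60017]
step 2: S = H·P̄·Hᵀ + R = [208889734/180051]
step 2: K = P̄·Hᵀ·S⁻¹ = [94885675/104444867; 232795337/208889734; 312433059/208889734]
step 2: x' = x̄ + K·y = [1994143367/104444867, 5908333691/104444867, -5936232840/104444867]
step 2: P' = (I − K·H)·P̄ = [10524988960/104444867 21626576780/104444867 -11583301005/104444867; 21626576780/104444867 105249854101/208889734 -80507452185/208889734; -11583301005/104444867 -80507452185/208889734 91827531399/208889734]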